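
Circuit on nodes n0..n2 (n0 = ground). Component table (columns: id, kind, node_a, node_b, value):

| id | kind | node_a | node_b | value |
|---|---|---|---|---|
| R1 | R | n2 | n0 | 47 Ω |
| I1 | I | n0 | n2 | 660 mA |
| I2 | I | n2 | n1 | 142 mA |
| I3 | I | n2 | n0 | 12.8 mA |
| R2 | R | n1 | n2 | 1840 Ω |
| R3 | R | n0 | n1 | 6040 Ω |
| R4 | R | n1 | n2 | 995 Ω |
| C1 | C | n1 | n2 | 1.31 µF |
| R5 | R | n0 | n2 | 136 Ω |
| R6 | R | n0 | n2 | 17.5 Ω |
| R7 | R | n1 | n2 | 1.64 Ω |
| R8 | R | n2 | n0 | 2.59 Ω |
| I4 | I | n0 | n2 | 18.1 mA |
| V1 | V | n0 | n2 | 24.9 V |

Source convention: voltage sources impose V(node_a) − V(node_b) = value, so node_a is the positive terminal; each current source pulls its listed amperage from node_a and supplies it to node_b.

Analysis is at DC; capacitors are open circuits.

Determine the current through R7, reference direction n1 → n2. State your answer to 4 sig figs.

Apply KCL at each of the 2 non-ground nodes and solve the resulting linear system.
Node n1: branches {I2, R2, R3, R4, C1, R7} → V_1 = -24.66
Node n2: branches {R1, I1, I2, I3, R2, R4, C1, R5, R6, R7, R8, I4, V1} → V_2 = -24.90
Source currents: i(V1)=-12.42

0.1457 A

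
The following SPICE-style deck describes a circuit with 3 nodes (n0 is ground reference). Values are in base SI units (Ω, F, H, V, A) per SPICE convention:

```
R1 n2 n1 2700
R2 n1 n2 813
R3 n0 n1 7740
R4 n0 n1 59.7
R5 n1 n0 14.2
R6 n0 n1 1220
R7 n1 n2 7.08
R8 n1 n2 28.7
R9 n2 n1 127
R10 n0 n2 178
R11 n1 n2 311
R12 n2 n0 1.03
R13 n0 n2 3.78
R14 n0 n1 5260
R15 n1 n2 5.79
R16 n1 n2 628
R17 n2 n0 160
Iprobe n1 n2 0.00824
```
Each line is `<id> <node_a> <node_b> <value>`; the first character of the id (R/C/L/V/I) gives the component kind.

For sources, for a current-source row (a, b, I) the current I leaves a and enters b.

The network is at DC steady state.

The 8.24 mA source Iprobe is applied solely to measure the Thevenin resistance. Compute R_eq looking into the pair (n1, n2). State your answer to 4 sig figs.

MNA unknowns: 2 node voltages V₁..V_2
R1: Y=0.0003704 on G[2,1]
R2: Y=0.001230 on G[1,2]
R3: Y=0.0001292 on G[0,1]
R4: Y=0.01675 on G[0,1]
R5: Y=0.07042 on G[1,0]
R6: Y=0.0008197 on G[0,1]
R7: Y=0.1412 on G[1,2]
R8: Y=0.03484 on G[1,2]
R9: Y=0.007874 on G[2,1]
R10: Y=0.005618 on G[0,2]
R11: Y=0.003215 on G[1,2]
R12: Y=0.9709 on G[2,0]
R13: Y=0.2646 on G[0,2]
R14: Y=0.0001901 on G[0,1]
R15: Y=0.1727 on G[1,2]
R16: Y=0.001592 on G[1,2]
R17: Y=0.006250 on G[2,0]
Iprobe: z[1]−=0.00824, z[2]+=0.00824
solve → V1=-0.01727, V2=0.001223

R_eq = 2.244 Ω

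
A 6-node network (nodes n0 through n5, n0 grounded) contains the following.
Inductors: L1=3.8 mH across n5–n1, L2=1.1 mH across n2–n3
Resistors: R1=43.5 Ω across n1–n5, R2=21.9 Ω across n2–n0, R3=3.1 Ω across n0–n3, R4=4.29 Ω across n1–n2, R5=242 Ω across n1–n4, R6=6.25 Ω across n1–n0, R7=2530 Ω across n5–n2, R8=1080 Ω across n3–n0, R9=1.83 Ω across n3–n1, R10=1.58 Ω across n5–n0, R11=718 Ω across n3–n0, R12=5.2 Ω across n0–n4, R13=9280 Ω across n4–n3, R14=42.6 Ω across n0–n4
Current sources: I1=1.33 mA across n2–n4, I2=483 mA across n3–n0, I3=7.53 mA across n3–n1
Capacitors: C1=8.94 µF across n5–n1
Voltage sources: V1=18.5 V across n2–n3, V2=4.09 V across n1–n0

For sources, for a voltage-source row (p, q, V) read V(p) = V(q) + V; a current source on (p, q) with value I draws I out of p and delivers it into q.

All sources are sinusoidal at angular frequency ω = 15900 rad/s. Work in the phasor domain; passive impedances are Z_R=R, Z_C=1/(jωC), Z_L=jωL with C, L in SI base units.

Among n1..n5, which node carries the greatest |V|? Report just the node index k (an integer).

2

MNA unknowns: 5 node voltages V₁..V_5 plus 2 source currents (V1, V2)
L1: Y=0.000-0.01655j on G[5,1]
R1: Y=0.02299+0.000j on G[1,5]
I1: z[2]−=0.00133, z[4]+=0.00133
L2: Y=0.000-0.05718j on G[2,3]
R2: Y=0.04566+0.000j on G[2,0]
R3: Y=0.3226+0.000j on G[0,3]
I2: z[3]−=0.483, z[0]+=0.483
R4: Y=0.2331+0.000j on G[1,2]
R5: Y=0.004132+0.000j on G[1,4]
R6: Y=0.1600+0.000j on G[1,0]
I3: z[3]−=0.00753, z[1]+=0.00753
R7: Y=0.0003953+0.000j on G[5,2]
R8: Y=0.0009259+0.000j on G[3,0]
C1: Y=0.000+0.1421j on G[5,1]
R9: Y=0.5464+0.000j on G[3,1]
R10: Y=0.6329+0.000j on G[5,0]
R11: Y=0.001393+0.000j on G[3,0]
R12: Y=0.1923+0.000j on G[0,4]
R13: Y=0.0001078+0.000j on G[4,3]
R14: Y=0.02347+0.000j on G[0,4]
V1: row V2−V3=18.5, i_V1 at 2,3
V2: row V1−V0=4.09, i_V2 at 1,0
solve → V1=4.090+0.000j, V2=16.36+0.0002497j, V3=-2.145+0.0002497j, V4=0.08181+1.223e-07j, V5=0.2922+0.7268j
aux → i_V1=-3.614+1.058j, i_V2=-1.390-0.4601j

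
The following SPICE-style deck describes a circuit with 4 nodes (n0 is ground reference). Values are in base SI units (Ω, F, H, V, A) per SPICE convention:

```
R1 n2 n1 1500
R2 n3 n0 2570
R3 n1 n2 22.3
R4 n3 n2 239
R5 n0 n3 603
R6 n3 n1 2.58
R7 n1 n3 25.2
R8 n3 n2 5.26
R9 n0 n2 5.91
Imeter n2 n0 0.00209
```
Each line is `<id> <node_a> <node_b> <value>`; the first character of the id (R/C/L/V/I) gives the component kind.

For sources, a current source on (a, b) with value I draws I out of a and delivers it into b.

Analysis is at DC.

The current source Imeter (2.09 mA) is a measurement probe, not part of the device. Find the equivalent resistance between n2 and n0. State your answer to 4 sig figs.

R_eq = 5.840 Ω

MNA unknowns: 3 node voltages V₁..V_3
R1: Y=0.0006667 on G[2,1]
R2: Y=0.0003891 on G[3,0]
R3: Y=0.04484 on G[1,2]
R4: Y=0.004184 on G[3,2]
R5: Y=0.001658 on G[0,3]
R6: Y=0.3876 on G[3,1]
R7: Y=0.03968 on G[1,3]
R8: Y=0.1901 on G[3,2]
R9: Y=0.1692 on G[0,2]
Imeter: z[2]−=0.00209, z[0]+=0.00209
solve → V1=-0.01211, V2=-0.01221, V3=-0.01210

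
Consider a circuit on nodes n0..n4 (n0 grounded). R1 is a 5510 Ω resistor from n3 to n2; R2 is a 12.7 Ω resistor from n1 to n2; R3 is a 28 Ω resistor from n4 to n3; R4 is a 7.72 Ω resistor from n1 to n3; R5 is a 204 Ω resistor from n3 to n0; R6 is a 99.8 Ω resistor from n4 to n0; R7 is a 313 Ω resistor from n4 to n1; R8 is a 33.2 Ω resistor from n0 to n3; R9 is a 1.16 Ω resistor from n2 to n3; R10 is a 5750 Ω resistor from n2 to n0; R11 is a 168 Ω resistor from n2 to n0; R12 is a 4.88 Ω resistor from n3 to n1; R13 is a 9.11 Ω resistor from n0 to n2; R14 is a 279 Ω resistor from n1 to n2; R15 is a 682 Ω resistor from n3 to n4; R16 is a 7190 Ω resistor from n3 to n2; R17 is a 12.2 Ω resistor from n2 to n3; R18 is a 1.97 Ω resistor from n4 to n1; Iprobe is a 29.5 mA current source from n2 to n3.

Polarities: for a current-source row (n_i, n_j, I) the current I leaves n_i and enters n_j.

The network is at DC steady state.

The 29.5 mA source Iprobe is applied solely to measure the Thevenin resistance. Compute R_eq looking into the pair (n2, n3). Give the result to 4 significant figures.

MNA unknowns: 4 node voltages V₁..V_4
R1: Y=0.0001815 on G[3,2]
R2: Y=0.07874 on G[1,2]
R3: Y=0.03571 on G[4,3]
R4: Y=0.1295 on G[1,3]
R5: Y=0.004902 on G[3,0]
R6: Y=0.01002 on G[4,0]
R7: Y=0.003195 on G[4,1]
R8: Y=0.03012 on G[0,3]
R9: Y=0.8621 on G[2,3]
R10: Y=0.0001739 on G[2,0]
R11: Y=0.005952 on G[2,0]
R12: Y=0.2049 on G[3,1]
R13: Y=0.1098 on G[0,2]
R14: Y=0.003584 on G[1,2]
R15: Y=0.001466 on G[3,4]
R16: Y=0.0001391 on G[3,2]
R17: Y=0.08197 on G[2,3]
R18: Y=0.5076 on G[4,1]
Iprobe: z[2]−=0.0295, z[3]+=0.0295
solve → V1=0.01525, V2=-0.007589, V3=0.02073, V4=0.01534

R_eq = 0.9599 Ω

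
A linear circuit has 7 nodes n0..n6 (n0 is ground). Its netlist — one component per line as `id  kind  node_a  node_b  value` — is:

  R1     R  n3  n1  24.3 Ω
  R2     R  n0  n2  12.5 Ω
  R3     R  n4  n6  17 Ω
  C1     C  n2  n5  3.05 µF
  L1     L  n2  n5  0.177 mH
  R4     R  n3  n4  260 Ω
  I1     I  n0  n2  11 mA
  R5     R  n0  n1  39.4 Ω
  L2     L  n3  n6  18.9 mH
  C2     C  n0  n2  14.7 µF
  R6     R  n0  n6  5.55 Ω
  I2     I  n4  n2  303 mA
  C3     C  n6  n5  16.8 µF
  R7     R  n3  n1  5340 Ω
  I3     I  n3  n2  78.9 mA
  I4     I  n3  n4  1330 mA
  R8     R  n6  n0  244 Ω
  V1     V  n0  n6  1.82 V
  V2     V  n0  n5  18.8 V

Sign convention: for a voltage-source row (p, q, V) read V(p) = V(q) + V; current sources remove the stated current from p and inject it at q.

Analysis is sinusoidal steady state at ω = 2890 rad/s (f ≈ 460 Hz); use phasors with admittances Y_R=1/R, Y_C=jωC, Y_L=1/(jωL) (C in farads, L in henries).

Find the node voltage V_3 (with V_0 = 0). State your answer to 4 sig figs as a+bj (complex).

MNA unknowns: 6 node voltages V₁..V_6 plus 2 source currents (V1, V2)
R1: Y=0.04115+0.000j on G[3,1]
R2: Y=0.08000+0.000j on G[0,2]
R3: Y=0.05882+0.000j on G[4,6]
C1: Y=0.000+0.008814j on G[2,5]
L1: Y=0.000-1.955j on G[2,5]
R4: Y=0.003846+0.000j on G[3,4]
I1: z[0]−=0.011, z[2]+=0.011
R5: Y=0.02538+0.000j on G[0,1]
L2: Y=0.000-0.01831j on G[3,6]
C2: Y=0.000+0.04248j on G[0,2]
R6: Y=0.1802+0.000j on G[0,6]
I2: z[4]−=0.303, z[2]+=0.303
C3: Y=0.000+0.04855j on G[6,5]
R7: Y=0.0001873+0.000j on G[3,1]
I3: z[3]−=0.0789, z[2]+=0.0789
I4: z[3]−=1.33, z[4]+=1.33
R8: Y=0.004098+0.000j on G[6,0]
V1: row V0−V6=1.82, i_V1 at 0,6
V2: row V0−V5=18.8, i_V2 at 0,5
solve → V1=-23.38-21.07j, V2=-19.18+1.012j, V3=-37.74-34.01j, V4=12.36-2.087j, V5=-18.80+0.000j, V6=-1.820+0.000j
aux → i_V1=-0.5470+0.2896j, i_V2=-1.970-1.558j

-37.74-34.01j V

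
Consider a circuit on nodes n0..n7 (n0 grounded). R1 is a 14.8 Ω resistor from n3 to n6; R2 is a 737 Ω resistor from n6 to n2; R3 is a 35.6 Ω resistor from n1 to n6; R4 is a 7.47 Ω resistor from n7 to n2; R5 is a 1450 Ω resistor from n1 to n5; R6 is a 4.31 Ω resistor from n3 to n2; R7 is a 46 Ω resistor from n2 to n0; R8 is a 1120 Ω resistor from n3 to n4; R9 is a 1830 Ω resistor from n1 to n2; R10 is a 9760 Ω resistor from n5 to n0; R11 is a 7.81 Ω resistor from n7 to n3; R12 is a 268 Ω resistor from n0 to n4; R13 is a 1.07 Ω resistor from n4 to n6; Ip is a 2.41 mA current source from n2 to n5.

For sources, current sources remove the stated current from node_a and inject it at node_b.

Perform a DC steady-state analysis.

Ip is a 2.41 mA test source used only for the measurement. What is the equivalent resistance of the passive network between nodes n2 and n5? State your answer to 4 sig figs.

MNA unknowns: 7 node voltages V₁..V_7
R1: Y=0.06757 on G[3,6]
R2: Y=0.001357 on G[6,2]
R3: Y=0.02809 on G[1,6]
R4: Y=0.1339 on G[7,2]
R5: Y=0.0006897 on G[1,5]
R6: Y=0.2320 on G[3,2]
R7: Y=0.02174 on G[2,0]
R8: Y=0.0008929 on G[3,4]
R9: Y=0.0005464 on G[1,2]
R10: Y=0.0001025 on G[5,0]
R11: Y=0.1280 on G[7,3]
R12: Y=0.003731 on G[0,4]
R13: Y=0.9346 on G[4,6]
Ip: z[2]−=0.00241, z[5]+=0.00241
solve → V1=0.08928, V2=-0.01760, V3=-0.01114, V4=0.01685, V5=3.120, V6=0.01694, V7=-0.01444

R_eq = 1302. Ω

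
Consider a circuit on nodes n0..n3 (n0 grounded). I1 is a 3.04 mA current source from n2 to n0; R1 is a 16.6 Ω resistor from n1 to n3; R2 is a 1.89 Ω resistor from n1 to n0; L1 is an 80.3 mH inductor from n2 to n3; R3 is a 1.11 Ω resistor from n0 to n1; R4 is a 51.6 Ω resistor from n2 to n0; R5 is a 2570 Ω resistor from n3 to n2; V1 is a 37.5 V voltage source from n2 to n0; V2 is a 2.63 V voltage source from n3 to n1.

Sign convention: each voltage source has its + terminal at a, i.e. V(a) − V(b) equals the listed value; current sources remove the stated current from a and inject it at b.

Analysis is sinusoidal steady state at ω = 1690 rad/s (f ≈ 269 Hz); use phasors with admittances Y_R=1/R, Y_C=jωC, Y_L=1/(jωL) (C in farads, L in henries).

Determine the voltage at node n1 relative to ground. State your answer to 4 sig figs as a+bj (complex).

Apply KCL at each of the 3 non-ground nodes and solve the resulting linear system.
Node n1: branches {R1, R2, R3, V2} → V_1 = 0.01041-0.1796j
Node n2: branches {I1, L1, R4, R5, V1} → V_2 = 37.50+0.000j
Node n3: branches {R1, L1, R5, V2} → V_3 = 2.640-0.1796j
Source currents: i(V1)=-0.7447+0.2568j, i(V2)=-0.1435-0.2568j

0.01041-0.1796j V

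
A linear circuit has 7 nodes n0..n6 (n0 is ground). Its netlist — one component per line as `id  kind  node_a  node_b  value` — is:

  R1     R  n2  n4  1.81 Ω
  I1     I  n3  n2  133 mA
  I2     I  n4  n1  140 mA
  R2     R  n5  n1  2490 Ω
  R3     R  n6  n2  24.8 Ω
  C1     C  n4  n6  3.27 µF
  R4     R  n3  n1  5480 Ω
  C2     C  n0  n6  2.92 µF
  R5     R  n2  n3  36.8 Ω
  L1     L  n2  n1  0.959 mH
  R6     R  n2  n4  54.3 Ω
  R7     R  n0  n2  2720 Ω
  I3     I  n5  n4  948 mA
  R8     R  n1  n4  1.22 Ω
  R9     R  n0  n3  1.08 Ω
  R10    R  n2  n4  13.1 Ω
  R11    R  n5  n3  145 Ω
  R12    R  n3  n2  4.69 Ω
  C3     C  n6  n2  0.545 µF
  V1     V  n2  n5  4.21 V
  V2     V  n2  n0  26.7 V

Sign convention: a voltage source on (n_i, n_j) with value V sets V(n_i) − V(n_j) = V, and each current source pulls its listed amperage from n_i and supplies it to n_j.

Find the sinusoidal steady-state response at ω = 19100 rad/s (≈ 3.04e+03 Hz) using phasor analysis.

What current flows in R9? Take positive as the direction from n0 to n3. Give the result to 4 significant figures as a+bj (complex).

Element admittances at ω=19100 rad/s:
  Y(R1) = 0.5525+0.000j S between n2,n4
  I1: injects 0.133 A into n2 (from n3)
  I2: injects 0.14 A into n1 (from n4)
  Y(R2) = 0.0004016+0.000j S between n5,n1
  Y(R3) = 0.04032+0.000j S between n6,n2
  Y(C1) = 0.000+0.06246j S between n4,n6
  Y(R4) = 0.0001825+0.000j S between n3,n1
  Y(C2) = 0.000+0.05577j S between n0,n6
  Y(R5) = 0.02717+0.000j S between n2,n3
  Y(L1) = 0.000-0.05459j S between n2,n1
  Y(R6) = 0.01842+0.000j S between n2,n4
  Y(R7) = 0.0003676+0.000j S between n0,n2
  I3: injects 0.948 A into n4 (from n5)
  Y(R8) = 0.8197+0.000j S between n1,n4
  Y(R9) = 0.9259+0.000j S between n0,n3
  Y(R10) = 0.07634+0.000j S between n2,n4
  Y(R11) = 0.006897+0.000j S between n5,n3
  Y(R12) = 0.2132+0.000j S between n3,n2
  Y(C3) = 0.000+0.01041j S between n6,n2
  V1: constraint V(n2)−V(n5) = 4.21
  V2: constraint V(n2)−V(n0) = 26.7
Assemble and solve the 8×8 MNA system:
  V(n1)=28.68-0.7992j  V(n2)=26.70+0.000j  V(n3)=5.493-0.0001243j  V(n4)=28.47-0.9318j  V(n5)=22.49+0.000j  V(n6)=17.07-3.471j
  i(V1)=1.063+0.0003218j  i(V2)=-5.290-0.9519j

-5.086+0.0001151j A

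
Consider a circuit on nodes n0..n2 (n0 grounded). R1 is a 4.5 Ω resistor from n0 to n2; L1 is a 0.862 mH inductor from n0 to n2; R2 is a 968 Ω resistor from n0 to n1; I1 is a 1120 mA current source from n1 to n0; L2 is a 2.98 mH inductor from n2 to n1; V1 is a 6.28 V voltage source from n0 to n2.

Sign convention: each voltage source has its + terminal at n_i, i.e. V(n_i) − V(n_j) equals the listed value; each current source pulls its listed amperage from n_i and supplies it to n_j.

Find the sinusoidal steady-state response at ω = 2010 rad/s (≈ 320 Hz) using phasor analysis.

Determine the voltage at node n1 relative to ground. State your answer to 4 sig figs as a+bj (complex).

Apply KCL at each of the 2 non-ground nodes and solve the resulting linear system.
Node n1: branches {R2, I1, L2} → V_1 = -6.321-6.669j
Node n2: branches {R1, L1, L2, V1} → V_2 = -6.280+0.000j
Source currents: i(V1)=-0.2821+3.618j

-6.321-6.669j V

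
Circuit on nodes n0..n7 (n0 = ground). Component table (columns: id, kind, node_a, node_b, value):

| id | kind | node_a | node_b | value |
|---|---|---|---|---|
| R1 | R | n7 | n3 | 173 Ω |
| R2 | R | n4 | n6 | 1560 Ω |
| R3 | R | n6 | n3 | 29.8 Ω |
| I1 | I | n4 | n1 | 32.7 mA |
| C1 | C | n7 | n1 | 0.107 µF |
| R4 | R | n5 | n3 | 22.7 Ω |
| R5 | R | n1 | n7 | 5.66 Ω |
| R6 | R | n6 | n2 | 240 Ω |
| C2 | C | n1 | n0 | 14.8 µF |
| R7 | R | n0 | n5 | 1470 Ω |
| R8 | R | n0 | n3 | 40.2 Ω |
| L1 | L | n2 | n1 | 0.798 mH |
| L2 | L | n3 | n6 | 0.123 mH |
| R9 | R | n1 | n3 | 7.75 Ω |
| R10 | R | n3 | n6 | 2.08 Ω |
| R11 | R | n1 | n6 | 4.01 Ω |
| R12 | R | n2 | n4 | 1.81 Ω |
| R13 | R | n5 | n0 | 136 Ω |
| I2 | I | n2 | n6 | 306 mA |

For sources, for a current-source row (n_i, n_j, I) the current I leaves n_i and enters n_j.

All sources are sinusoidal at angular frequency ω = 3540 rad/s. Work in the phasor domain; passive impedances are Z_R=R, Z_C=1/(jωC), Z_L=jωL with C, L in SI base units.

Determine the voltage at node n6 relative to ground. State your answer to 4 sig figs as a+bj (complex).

Element admittances at ω=3540 rad/s:
  Y(R1) = 0.005780+0.000j S between n7,n3
  Y(R2) = 0.0006410+0.000j S between n4,n6
  Y(R3) = 0.03356+0.000j S between n6,n3
  I1: injects 0.0327 A into n1 (from n4)
  Y(C1) = 0.000+0.0003788j S between n7,n1
  Y(R4) = 0.04405+0.000j S between n5,n3
  Y(R5) = 0.1767+0.000j S between n1,n7
  Y(R6) = 0.004167+0.000j S between n6,n2
  Y(C2) = 0.000+0.05239j S between n1,n0
  Y(R7) = 0.0006803+0.000j S between n0,n5
  Y(R8) = 0.02488+0.000j S between n0,n3
  Y(L1) = 0.000-0.3540j S between n2,n1
  Y(L2) = 0.000-2.297j S between n3,n6
  Y(R9) = 0.1290+0.000j S between n1,n3
  Y(R10) = 0.4808+0.000j S between n3,n6
  Y(R11) = 0.2494+0.000j S between n1,n6
  Y(R12) = 0.5525+0.000j S between n2,n4
  Y(R13) = 0.007353+0.000j S between n5,n0
  I2: injects 0.306 A into n6 (from n2)
Assemble and solve the 7×7 MNA system:
  V(n1)=-0.1671+0.3424j  V(n2)=-0.1798-0.6041j  V(n3)=0.5664+0.2765j  V(n4)=-0.2380-0.6030j  V(n5)=0.4790+0.2339j  V(n6)=0.5772+0.3249j  V(n7)=-0.1439+0.3402j

0.5772+0.3249j V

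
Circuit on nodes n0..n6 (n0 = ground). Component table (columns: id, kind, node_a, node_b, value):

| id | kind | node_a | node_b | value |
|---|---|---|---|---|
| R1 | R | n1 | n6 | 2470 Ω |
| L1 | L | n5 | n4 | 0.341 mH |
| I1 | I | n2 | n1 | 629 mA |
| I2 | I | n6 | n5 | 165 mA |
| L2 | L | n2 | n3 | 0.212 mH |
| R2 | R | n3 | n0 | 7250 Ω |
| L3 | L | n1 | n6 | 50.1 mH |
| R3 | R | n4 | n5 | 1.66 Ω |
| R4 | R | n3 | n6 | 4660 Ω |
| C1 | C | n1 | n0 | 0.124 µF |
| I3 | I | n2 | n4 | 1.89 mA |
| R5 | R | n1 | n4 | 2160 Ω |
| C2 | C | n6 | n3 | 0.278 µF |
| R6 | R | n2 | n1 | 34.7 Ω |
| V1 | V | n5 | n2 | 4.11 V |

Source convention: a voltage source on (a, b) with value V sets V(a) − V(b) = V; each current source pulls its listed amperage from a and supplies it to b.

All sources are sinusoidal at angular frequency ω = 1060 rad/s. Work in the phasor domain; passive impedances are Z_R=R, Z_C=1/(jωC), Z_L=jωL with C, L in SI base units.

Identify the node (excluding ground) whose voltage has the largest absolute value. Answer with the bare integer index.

6

MNA unknowns: 6 node voltages V₁..V_6 plus 1 source current (V1)
R1: Y=0.0004049+0.000j on G[1,6]
L1: Y=0.000-2.767j on G[5,4]
I1: z[2]−=0.629, z[1]+=0.629
I2: z[6]−=0.165, z[5]+=0.165
L2: Y=0.000-4.450j on G[2,3]
R2: Y=0.0001379+0.000j on G[3,0]
L3: Y=0.000-0.01883j on G[1,6]
R3: Y=0.6024+0.000j on G[4,5]
R4: Y=0.0002146+0.000j on G[3,6]
C1: Y=0.000+0.0001314j on G[1,0]
I3: z[2]−=0.00189, z[4]+=0.00189
R5: Y=0.0004630+0.000j on G[1,4]
C2: Y=0.000+0.0002947j on G[6,3]
R6: Y=0.02882+0.000j on G[2,1]
V1: row V5−V2=4.11, i_V1 at 5,2
solve → V1=8.148-7.893j, V2=-7.520-7.766j, V3=-7.521-7.765j, V4=-3.410-7.764j, V5=-3.410-7.766j, V6=8.092-16.98j
aux → i_V1=0.1722-5.956e-05j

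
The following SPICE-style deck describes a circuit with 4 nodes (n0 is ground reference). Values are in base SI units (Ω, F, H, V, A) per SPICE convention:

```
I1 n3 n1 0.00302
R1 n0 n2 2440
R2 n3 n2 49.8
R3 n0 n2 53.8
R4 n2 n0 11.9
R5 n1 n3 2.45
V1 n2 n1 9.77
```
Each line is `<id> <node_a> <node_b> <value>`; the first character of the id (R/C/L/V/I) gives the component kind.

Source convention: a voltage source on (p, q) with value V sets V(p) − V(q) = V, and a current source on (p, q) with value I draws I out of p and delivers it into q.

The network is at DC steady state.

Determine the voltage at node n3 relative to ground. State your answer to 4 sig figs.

MNA unknowns: 3 node voltages V₁..V_3 plus 1 source current (V1)
I1: z[3]−=0.00302, z[1]+=0.00302
R1: Y=0.0004098 on G[0,2]
R2: Y=0.02008 on G[3,2]
R3: Y=0.01859 on G[0,2]
R4: Y=0.08403 on G[2,0]
R5: Y=0.4082 on G[1,3]
V1: row V2−V1=9.77, i_V1 at 2,1
solve → V1=-9.770, V2=0.000, V3=-9.319
aux → i_V1=-0.1871

-9.319 V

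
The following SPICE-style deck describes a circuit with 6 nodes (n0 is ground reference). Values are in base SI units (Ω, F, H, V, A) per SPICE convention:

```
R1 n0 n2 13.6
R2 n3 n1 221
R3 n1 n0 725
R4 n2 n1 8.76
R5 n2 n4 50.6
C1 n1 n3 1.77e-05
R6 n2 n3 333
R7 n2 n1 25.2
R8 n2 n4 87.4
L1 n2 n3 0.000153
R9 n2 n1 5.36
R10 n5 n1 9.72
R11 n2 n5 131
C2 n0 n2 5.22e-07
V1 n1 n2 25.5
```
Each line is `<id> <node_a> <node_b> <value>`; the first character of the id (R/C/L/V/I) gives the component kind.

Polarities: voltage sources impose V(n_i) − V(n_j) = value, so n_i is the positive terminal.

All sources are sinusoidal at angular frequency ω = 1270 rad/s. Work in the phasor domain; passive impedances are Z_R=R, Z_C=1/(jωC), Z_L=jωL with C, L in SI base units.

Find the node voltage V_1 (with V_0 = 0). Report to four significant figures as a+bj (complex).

25.03+0.004155j V

MNA unknowns: 5 node voltages V₁..V_5 plus 1 source current (V1)
R1: Y=0.07353+0.000j on G[0,2]
R2: Y=0.004525+0.000j on G[3,1]
R3: Y=0.001379+0.000j on G[1,0]
R4: Y=0.1142+0.000j on G[2,1]
R5: Y=0.01976+0.000j on G[2,4]
C1: Y=0.000+0.02248j on G[1,3]
R6: Y=0.003003+0.000j on G[2,3]
R7: Y=0.03968+0.000j on G[2,1]
R8: Y=0.01144+0.000j on G[2,4]
L1: Y=0.000-5.146j on G[2,3]
R9: Y=0.1866+0.000j on G[2,1]
R10: Y=0.1029+0.000j on G[5,1]
R11: Y=0.007634+0.000j on G[2,5]
C2: Y=0.000+0.0006629j on G[0,2]
V1: row V1−V2=25.5, i_V1 at 1,2
solve → V1=25.03+0.004155j, V2=-0.4695+0.004155j, V3=-0.5813+0.02684j, V4=-0.4695+0.004155j, V5=23.27+0.004155j
aux → i_V1=-9.012-0.5756j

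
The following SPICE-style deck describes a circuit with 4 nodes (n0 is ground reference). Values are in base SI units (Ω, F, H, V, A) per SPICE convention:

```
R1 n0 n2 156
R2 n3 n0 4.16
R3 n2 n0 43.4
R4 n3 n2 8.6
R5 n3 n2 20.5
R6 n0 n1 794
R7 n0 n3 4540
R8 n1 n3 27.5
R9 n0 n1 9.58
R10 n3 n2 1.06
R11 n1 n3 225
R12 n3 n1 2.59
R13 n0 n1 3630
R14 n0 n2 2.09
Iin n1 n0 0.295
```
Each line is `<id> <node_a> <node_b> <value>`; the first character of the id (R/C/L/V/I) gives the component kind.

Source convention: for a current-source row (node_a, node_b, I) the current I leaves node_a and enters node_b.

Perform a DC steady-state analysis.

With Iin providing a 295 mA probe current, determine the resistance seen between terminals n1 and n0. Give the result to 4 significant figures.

R_eq = 2.830 Ω

Element admittances at DC:
  Y(R1) = 0.006410 S between n0,n2
  Y(R2) = 0.2404 S between n3,n0
  Y(R3) = 0.02304 S between n2,n0
  Y(R4) = 0.1163 S between n3,n2
  Y(R5) = 0.04878 S between n3,n2
  Y(R6) = 0.001259 S between n0,n1
  Y(R7) = 0.0002203 S between n0,n3
  Y(R8) = 0.03636 S between n1,n3
  Y(R9) = 0.1044 S between n0,n1
  Y(R10) = 0.9434 S between n3,n2
  Y(R11) = 0.004444 S between n1,n3
  Y(R12) = 0.3861 S between n3,n1
  Y(R13) = 0.0002755 S between n0,n1
  Y(R14) = 0.4785 S between n0,n2
  Iin: injects 0.295 A into n0 (from n1)
Assemble and solve the 3×3 MNA system:
  V(n1)=-0.8347  V(n2)=-0.2406  V(n3)=-0.3508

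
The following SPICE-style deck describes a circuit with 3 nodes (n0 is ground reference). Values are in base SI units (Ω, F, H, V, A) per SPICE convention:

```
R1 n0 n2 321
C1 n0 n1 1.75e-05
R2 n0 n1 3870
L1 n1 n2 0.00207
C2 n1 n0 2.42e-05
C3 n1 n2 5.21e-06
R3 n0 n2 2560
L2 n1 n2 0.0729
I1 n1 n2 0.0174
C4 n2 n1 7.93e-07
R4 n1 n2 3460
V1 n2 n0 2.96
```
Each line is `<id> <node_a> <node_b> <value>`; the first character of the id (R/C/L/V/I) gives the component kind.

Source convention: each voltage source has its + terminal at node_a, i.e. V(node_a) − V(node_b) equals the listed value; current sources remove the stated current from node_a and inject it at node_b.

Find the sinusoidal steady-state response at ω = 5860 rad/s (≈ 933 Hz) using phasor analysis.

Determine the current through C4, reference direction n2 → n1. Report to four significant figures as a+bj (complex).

MNA unknowns: 2 node voltages V₁..V_2 plus 1 source current (V1)
R1: Y=0.003115+0.000j on G[0,2]
C1: Y=0.000+0.1025j on G[0,1]
R2: Y=0.0002584+0.000j on G[0,1]
L1: Y=0.000-0.08244j on G[1,2]
C2: Y=0.000+0.1418j on G[1,0]
C3: Y=0.000+0.03053j on G[1,2]
R3: Y=0.0003906+0.000j on G[0,2]
L2: Y=0.000-0.002341j on G[1,2]
I1: z[1]−=0.0174, z[2]+=0.0174
C4: Y=0.000+0.004647j on G[2,1]
R4: Y=0.0002890+0.000j on G[1,2]
V1: row V2−V0=2.96, i_V1 at 2,0
solve → V1=-0.7541+0.08283j, V2=2.960+0.000j
aux → i_V1=0.01006+0.1843j

0.0003849+0.01726j A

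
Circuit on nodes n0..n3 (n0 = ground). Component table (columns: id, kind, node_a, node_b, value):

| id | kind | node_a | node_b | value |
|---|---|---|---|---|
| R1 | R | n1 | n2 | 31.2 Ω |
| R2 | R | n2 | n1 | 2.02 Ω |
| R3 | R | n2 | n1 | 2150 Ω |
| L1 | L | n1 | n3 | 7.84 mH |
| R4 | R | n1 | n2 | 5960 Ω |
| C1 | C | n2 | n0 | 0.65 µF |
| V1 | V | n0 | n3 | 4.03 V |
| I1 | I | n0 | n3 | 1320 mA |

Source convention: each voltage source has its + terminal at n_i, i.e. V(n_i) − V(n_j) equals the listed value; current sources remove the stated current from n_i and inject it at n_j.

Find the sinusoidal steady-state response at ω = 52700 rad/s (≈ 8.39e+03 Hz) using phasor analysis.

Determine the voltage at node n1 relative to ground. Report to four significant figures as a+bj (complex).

0.3063+0.02140j V

Apply KCL at each of the 3 non-ground nodes and solve the resulting linear system.
Node n1: branches {R1, R2, R3, L1, R4} → V_1 = 0.3063+0.02140j
Node n2: branches {R1, R2, R3, R4, C1} → V_2 = 0.3064+0.001512j
Node n3: branches {L1, V1, I1} → V_3 = -4.030+0.000j
Source currents: i(V1)=-1.320+0.01050j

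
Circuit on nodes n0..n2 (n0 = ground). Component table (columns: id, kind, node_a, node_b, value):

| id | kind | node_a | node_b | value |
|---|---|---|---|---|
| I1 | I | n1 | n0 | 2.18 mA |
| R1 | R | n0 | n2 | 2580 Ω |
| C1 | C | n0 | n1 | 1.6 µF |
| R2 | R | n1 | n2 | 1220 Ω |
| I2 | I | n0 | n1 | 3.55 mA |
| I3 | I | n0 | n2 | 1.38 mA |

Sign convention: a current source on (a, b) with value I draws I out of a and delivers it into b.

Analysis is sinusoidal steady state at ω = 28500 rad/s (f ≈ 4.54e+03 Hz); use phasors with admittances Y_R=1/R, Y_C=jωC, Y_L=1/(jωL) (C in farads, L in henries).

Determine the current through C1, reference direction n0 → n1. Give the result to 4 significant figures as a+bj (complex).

-0.002307-1.331e-05j A

Element admittances at ω=28500 rad/s:
  I1: injects 0.00218 A into n0 (from n1)
  Y(R1) = 0.0003876+0.000j S between n0,n2
  Y(C1) = 0.000+0.04560j S between n0,n1
  Y(R2) = 0.0008197+0.000j S between n1,n2
  I2: injects 0.00355 A into n1 (from n0)
  I3: injects 0.00138 A into n2 (from n0)
Assemble and solve the 2×2 MNA system:
  V(n1)=0.0002920-0.05059j  V(n2)=1.143-0.03435j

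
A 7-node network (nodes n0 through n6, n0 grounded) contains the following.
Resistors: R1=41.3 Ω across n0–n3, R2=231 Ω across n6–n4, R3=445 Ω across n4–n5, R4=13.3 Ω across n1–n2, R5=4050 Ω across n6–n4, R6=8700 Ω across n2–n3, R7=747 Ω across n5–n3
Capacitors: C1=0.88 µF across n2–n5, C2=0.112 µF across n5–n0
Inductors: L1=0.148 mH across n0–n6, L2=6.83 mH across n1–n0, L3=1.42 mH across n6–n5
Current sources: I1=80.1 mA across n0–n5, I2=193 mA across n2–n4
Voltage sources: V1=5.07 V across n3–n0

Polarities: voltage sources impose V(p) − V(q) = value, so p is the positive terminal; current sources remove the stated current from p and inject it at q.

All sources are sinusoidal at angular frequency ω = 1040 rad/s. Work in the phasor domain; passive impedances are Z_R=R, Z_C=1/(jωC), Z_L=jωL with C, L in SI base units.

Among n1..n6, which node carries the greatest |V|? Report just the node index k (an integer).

4

Apply KCL at each of the 6 non-ground nodes and solve the resulting linear system.
Node n1: branches {L2, R4} → V_1 = -0.01798-1.375j
Node n2: branches {C1, R4, I2, R6} → V_2 = -2.593-1.341j
Node n3: branches {R1, R6, R7, V1} → V_3 = 5.070+0.000j
Node n4: branches {R2, R3, I2, R5} → V_4 = 28.29+0.1172j
Node n5: branches {C1, R3, C2, I1, L3, R7} → V_5 = 0.004962+0.2677j
Node n6: branches {L1, R2, L3, R5} → V_6 = 0.0004212+0.04331j
Source currents: i(V1)=-0.1304+0.0002042j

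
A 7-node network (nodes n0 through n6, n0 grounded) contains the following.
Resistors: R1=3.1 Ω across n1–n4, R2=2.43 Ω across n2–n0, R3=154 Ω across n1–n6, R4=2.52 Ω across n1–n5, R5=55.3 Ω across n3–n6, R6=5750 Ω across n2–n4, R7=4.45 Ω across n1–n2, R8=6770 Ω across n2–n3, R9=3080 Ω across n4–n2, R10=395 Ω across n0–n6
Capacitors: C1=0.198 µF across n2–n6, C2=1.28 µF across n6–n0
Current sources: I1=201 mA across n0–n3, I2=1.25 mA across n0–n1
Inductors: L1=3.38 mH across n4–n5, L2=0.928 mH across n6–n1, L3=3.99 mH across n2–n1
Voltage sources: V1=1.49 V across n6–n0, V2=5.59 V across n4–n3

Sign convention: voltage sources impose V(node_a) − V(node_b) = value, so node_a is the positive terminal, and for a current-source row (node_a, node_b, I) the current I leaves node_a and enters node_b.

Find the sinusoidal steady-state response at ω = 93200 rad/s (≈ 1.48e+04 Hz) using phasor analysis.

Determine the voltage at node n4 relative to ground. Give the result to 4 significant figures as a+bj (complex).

Element admittances at ω=93200 rad/s:
  Y(R1) = 0.3226+0.000j S between n1,n4
  Y(C1) = 0.000+0.01845j S between n2,n6
  Y(R2) = 0.4115+0.000j S between n2,n0
  Y(R3) = 0.006494+0.000j S between n1,n6
  Y(R4) = 0.3968+0.000j S between n1,n5
  Y(R5) = 0.01808+0.000j S between n3,n6
  Y(R6) = 0.0001739+0.000j S between n2,n4
  I1: injects 0.201 A into n3 (from n0)
  Y(R7) = 0.2247+0.000j S between n1,n2
  Y(C2) = 0.000+0.1193j S between n6,n0
  Y(R8) = 0.0001477+0.000j S between n2,n3
  Y(L1) = 0.000-0.003174j S between n4,n5
  Y(L2) = 0.000-0.01156j S between n6,n1
  Y(L3) = 0.000-0.002689j S between n2,n1
  Y(R9) = 0.0003247+0.000j S between n4,n2
  Y(R10) = 0.002532+0.000j S between n0,n6
  I2: injects 0.00125 A into n1 (from n0)
  V1: constraint V(n6)−V(n0) = 1.49
  V2: constraint V(n4)−V(n3) = 5.59
Assemble and solve the 8×8 MNA system:
  V(n1)=1.903+0.07146j  V(n2)=0.6744+0.04373j  V(n3)=-2.824+0.07564j  V(n4)=2.766+0.07564j  V(n5)=1.903+0.06455j  V(n6)=1.490+0.000j
  i(V1)=-0.07907-0.1957j  i(V2)=-0.2795+0.001373j

2.766+0.07564j V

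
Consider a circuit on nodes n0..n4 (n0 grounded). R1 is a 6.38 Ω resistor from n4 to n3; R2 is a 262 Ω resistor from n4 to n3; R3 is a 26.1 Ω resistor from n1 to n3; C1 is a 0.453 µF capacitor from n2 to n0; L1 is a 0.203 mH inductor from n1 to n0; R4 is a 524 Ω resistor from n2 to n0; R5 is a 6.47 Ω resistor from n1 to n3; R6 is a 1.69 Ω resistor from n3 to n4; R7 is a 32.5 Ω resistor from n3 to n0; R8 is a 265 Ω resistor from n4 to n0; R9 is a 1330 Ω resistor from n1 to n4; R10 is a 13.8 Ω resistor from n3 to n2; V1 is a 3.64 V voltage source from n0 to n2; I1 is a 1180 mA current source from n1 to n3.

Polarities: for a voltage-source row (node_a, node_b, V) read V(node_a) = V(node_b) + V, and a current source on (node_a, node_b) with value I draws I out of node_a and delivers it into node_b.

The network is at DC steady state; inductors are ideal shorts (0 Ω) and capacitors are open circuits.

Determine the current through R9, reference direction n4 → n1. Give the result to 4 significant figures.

Apply KCL at each of the 4 non-ground nodes and solve the resulting linear system.
Node n1: branches {R3, L1, R5, R9, I1} → V_1 = 0.000
Node n2: branches {C1, R4, R10, V1} → V_2 = -3.640
Node n3: branches {R1, R2, R3, R5, R6, R7, R10, I1} → V_3 = 3.048
Node n4: branches {R1, R2, R6, R8, R9} → V_4 = 3.030
Source currents: i(L1)=-0.5899, i(V1)=-0.4916

0.002278 A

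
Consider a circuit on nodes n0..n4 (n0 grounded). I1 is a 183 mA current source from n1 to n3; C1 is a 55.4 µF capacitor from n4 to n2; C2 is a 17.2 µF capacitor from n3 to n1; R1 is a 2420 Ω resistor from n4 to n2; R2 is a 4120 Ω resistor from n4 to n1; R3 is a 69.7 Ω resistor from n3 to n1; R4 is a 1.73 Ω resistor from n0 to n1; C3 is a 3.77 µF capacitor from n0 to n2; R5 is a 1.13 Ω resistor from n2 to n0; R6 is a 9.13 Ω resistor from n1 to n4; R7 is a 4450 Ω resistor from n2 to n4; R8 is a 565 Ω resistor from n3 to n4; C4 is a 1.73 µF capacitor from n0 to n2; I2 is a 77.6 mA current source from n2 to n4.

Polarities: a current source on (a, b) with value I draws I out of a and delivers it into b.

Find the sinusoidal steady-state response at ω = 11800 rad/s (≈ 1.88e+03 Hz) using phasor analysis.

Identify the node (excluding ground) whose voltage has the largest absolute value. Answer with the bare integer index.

Element admittances at ω=11800 rad/s:
  I1: injects 0.183 A into n3 (from n1)
  Y(C1) = 0.000+0.6537j S between n4,n2
  Y(C2) = 0.000+0.2030j S between n3,n1
  Y(R1) = 0.0004132+0.000j S between n4,n2
  Y(R2) = 0.0002427+0.000j S between n4,n1
  Y(R3) = 0.01435+0.000j S between n3,n1
  Y(R4) = 0.5780+0.000j S between n0,n1
  Y(C3) = 0.000+0.04449j S between n0,n2
  Y(R5) = 0.8850+0.000j S between n2,n0
  Y(R6) = 0.1095+0.000j S between n1,n4
  Y(R7) = 0.0002247+0.000j S between n2,n4
  Y(R8) = 0.001770+0.000j S between n3,n4
  Y(C4) = 0.000+0.02041j S between n0,n2
  I2: injects 0.0776 A into n4 (from n2)
Assemble and solve the 4×4 MNA system:
  V(n1)=0.001904-0.01503j  V(n2)=-0.0005206+0.009857j  V(n3)=0.07226-0.9112j  V(n4)=0.01289-0.1072j

3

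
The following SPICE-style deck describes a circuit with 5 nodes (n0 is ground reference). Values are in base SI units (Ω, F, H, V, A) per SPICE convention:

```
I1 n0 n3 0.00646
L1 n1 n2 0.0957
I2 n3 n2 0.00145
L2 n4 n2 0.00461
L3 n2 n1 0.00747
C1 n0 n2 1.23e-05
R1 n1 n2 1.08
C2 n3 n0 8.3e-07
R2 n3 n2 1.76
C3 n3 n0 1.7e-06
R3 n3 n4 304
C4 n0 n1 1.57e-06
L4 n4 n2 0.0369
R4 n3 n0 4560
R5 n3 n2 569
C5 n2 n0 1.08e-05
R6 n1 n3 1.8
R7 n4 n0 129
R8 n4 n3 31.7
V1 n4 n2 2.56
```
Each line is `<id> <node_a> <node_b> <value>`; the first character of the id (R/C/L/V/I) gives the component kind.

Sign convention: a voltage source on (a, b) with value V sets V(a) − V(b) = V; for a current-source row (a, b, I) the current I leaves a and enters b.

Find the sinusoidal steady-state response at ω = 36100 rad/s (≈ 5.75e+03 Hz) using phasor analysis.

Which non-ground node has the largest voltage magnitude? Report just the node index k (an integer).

4

Element admittances at ω=36100 rad/s:
  I1: injects 0.00646 A into n3 (from n0)
  Y(L1) = 0.000-0.0002895j S between n1,n2
  I2: injects 0.00145 A into n2 (from n3)
  Y(L2) = 0.000-0.006009j S between n4,n2
  Y(L3) = 0.000-0.003708j S between n2,n1
  Y(C1) = 0.000+0.4440j S between n0,n2
  Y(R1) = 0.9259+0.000j S between n1,n2
  Y(C2) = 0.000+0.02996j S between n3,n0
  Y(R2) = 0.5682+0.000j S between n3,n2
  Y(C3) = 0.000+0.06137j S between n3,n0
  Y(R3) = 0.003289+0.000j S between n3,n4
  Y(C4) = 0.000+0.05668j S between n0,n1
  Y(L4) = 0.000-0.0007507j S between n4,n2
  Y(R4) = 0.0002193+0.000j S between n3,n0
  Y(R5) = 0.001757+0.000j S between n3,n2
  Y(C5) = 0.000+0.3899j S between n2,n0
  Y(R6) = 0.5556+0.000j S between n1,n3
  Y(R7) = 0.007752+0.000j S between n4,n0
  Y(R8) = 0.03155+0.000j S between n4,n3
  V1: constraint V(n4)−V(n2) = 2.56
Assemble and solve the 5×5 MNA system:
  V(n1)=0.02622+0.01037j  V(n2)=-0.01157+0.01464j  V(n3)=0.08813+0.005660j  V(n4)=2.548+0.01464j
  i(V1)=-0.1055+0.01688j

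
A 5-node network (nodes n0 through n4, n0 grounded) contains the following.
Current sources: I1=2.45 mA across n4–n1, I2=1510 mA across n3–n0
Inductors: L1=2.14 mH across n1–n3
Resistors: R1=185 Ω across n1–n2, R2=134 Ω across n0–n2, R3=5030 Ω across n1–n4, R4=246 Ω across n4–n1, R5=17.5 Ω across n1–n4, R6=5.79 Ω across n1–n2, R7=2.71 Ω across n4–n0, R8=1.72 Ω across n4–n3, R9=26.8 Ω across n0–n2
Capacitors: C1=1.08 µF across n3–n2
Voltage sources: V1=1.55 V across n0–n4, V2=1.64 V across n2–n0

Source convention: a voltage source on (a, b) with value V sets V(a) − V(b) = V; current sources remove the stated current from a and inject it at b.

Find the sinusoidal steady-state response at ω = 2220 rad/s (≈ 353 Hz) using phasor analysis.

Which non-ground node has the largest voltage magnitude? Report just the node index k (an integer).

Apply KCL at each of the 4 non-ground nodes and solve the resulting linear system.
Node n1: branches {I1, L1, R1, R3, R4, R5, R6} → V_1 = -1.300+1.733j
Node n2: branches {R1, R2, C1, R6, R9, V2} → V_2 = 1.640+0.000j
Node n3: branches {L1, C1, I2, R8} → V_3 = -3.272-0.6936j
Node n4: branches {I1, R3, R4, R5, R7, R8, V1} → V_4 = -1.550+0.000j
Source currents: i(V1)=0.4161+0.2969j, i(V2)=-0.5954+0.2969j

3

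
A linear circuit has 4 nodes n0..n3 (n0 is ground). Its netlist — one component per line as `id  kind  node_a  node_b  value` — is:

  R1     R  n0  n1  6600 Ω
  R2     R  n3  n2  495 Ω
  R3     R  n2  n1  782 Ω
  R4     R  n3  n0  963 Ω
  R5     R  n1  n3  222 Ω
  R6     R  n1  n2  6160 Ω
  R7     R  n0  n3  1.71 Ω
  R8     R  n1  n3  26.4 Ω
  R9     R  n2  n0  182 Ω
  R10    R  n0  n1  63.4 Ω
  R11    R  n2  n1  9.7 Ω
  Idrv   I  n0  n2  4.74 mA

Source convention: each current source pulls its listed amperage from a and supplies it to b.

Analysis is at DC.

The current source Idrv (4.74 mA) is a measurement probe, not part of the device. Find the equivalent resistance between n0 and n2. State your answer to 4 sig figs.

R_eq = 22.95 Ω

Element admittances at DC:
  Y(R1) = 0.0001515 S between n0,n1
  Y(R2) = 0.002020 S between n3,n2
  Y(R3) = 0.001279 S between n2,n1
  Y(R4) = 0.001038 S between n3,n0
  Y(R5) = 0.004505 S between n1,n3
  Y(R6) = 0.0001623 S between n1,n2
  Y(R7) = 0.5848 S between n0,n3
  Y(R8) = 0.03788 S between n1,n3
  Y(R9) = 0.005495 S between n2,n0
  Y(R10) = 0.01577 S between n0,n1
  Y(R11) = 0.1031 S between n2,n1
  Idrv: injects 0.00474 A into n2 (from n0)
Assemble and solve the 3×3 MNA system:
  V(n1)=0.07118  V(n2)=0.1088  V(n3)=0.005136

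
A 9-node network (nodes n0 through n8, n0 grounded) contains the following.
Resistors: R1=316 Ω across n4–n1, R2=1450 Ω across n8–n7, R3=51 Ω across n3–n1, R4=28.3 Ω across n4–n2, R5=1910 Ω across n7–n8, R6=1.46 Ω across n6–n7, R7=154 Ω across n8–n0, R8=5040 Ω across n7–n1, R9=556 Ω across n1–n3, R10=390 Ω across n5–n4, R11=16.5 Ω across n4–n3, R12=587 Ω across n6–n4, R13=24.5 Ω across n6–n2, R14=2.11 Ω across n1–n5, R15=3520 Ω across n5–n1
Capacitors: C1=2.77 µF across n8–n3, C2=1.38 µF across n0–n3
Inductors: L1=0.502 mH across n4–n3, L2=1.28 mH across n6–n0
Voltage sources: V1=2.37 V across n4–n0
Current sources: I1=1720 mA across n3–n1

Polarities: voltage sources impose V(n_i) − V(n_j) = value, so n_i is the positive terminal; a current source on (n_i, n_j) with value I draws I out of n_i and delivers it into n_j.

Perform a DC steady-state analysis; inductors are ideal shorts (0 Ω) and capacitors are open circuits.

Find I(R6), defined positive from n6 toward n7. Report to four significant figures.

MNA unknowns: 8 node voltages V₁..V_8 plus 3 source currents (L1, L2, V1)
R1: Y=0.003165 on G[4,1]
C1: Y=0.000 on G[8,3]
R2: Y=0.0006897 on G[8,7]
L1: row V4−V3=0, i_L1 at 4,3
R3: Y=0.01961 on G[3,1]
R4: Y=0.03534 on G[4,2]
R5: Y=0.0005236 on G[7,8]
R6: Y=0.6849 on G[6,7]
R7: Y=0.006494 on G[8,0]
R8: Y=0.0001984 on G[7,1]
L2: row V6−V0=0, i_L2 at 6,0
R9: Y=0.001799 on G[1,3]
R10: Y=0.002564 on G[5,4]
R11: Y=0.06061 on G[4,3]
R12: Y=0.001704 on G[6,4]
R13: Y=0.04082 on G[6,2]
R14: Y=0.4739 on G[1,5]
C2: Y=0.000 on G[0,3]
R15: Y=0.0002841 on G[5,1]
V1: row V4−V0=2.37, i_V1 at 4,0
I1: z[3]−=1.72, z[1]+=1.72
solve → V1=65.31, V2=1.100, V3=2.370, V4=2.370, V5=64.97, V6=0.000, V7=0.01889, V8=0.002973
aux → i_L1=0.3727, i_L2=0.06186, i_V1=-0.06188

-0.01294 A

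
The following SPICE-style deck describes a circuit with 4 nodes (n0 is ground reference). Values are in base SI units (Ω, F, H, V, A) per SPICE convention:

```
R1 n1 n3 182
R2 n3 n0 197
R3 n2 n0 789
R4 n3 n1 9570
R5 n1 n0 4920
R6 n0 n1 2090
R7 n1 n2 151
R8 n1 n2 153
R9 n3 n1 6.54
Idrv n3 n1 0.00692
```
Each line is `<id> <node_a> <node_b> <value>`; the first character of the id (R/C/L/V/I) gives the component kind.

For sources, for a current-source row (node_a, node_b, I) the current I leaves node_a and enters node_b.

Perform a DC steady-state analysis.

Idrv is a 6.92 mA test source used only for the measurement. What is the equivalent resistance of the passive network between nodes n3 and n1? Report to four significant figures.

R_eq = 6.256 Ω

MNA unknowns: 3 node voltages V₁..V_3
R1: Y=0.005495 on G[1,3]
R2: Y=0.005076 on G[3,0]
R3: Y=0.001267 on G[2,0]
R4: Y=0.0001045 on G[3,1]
R5: Y=0.0002033 on G[1,0]
R6: Y=0.0004785 on G[0,1]
R7: Y=0.006623 on G[1,2]
R8: Y=0.006536 on G[1,2]
R9: Y=0.1529 on G[3,1]
Idrv: z[3]−=0.00692, z[1]+=0.00692
solve → V1=0.03178, V2=0.02899, V3=-0.01151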